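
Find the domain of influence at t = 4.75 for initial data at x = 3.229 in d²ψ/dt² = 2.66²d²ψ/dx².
Domain of influence: [-9.406, 15.864]. Data at x = 3.229 spreads outward at speed 2.66.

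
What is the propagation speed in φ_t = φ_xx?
Infinite. The heat equation is parabolic, not hyperbolic, so disturbances propagate instantly.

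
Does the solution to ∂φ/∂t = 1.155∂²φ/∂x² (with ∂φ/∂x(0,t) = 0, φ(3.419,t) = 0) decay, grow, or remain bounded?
φ → 0. Heat escapes through the Dirichlet boundary.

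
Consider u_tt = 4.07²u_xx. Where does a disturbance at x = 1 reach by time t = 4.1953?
Domain of influence: [-16.074871, 18.074871]. Data at x = 1 spreads outward at speed 4.07.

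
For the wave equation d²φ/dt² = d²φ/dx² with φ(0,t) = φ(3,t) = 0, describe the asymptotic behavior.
φ oscillates (no decay). Energy is conserved; the solution oscillates indefinitely as standing waves.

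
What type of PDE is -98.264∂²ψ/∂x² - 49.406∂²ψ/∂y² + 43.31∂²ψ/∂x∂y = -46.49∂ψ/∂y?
Rewriting in standard form: -98.264∂²ψ/∂x² + 43.31∂²ψ/∂x∂y - 49.406∂²ψ/∂y² + 46.49∂ψ/∂y = 0. With A = -98.264, B = 43.31, C = -49.406, the discriminant is -17543.568636. This is an elliptic PDE.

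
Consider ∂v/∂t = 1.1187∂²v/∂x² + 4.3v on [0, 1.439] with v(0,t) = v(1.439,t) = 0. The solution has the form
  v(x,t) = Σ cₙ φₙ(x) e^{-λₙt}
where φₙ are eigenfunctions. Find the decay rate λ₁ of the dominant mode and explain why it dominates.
Eigenvalues: λₙ = 1.1187n²π²/1.439² - 4.3.
First three modes:
  n=1: λ₁ = 1.1187π²/1.439² - 4.3 ≈ 1.032
  n=2: λ₂ = 4.4748π²/1.439² - 4.3 ≈ 17.028
  n=3: λ₃ = 10.0683π²/1.439² - 4.3 ≈ 43.688
Since 1.1187π²/1.439² ≈ 5.332 > 4.3, all λₙ > 0.
The n=1 mode decays slowest → dominates as t → ∞.
Asymptotic: v ~ c₁ sin(πx/1.439) e^{-λ₁t} with decay rate λ₁ ≈ 1.032.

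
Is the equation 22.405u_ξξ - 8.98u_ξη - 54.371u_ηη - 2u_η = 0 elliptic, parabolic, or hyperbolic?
Computing B² - 4AC with A = 22.405, B = -8.98, C = -54.371: discriminant = 4953.36942 (positive). Answer: hyperbolic.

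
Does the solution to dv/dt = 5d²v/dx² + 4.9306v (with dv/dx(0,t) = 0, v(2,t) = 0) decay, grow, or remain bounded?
v grows unboundedly. Reaction dominates diffusion (r=4.9306 > κπ²/(4L²)≈3.08); solution grows exponentially.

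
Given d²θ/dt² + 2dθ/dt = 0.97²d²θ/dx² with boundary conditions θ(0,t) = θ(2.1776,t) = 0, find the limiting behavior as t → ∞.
θ → 0. Damping (γ=2) dissipates energy; oscillations decay exponentially.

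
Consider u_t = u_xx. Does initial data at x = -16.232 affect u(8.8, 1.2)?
Yes, for any finite x. The heat equation has infinite propagation speed, so all initial data affects all points at any t > 0.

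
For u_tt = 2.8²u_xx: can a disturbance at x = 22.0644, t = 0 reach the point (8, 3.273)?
No. The domain of dependence is [-1.1644, 17.1644], and 22.0644 is outside this interval.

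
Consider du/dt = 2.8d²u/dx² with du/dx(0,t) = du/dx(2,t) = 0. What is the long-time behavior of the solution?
As t → ∞, u → constant (steady state). Heat is conserved (no flux at boundaries); solution approaches the spatial average.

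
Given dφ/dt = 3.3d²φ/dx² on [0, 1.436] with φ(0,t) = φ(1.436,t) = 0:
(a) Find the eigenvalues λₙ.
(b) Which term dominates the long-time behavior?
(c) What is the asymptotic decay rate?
Eigenvalues: λₙ = 3.3n²π²/1.436².
First three modes:
  n=1: λ₁ = 3.3π²/1.436² ≈ 15.794
  n=2: λ₂ = 13.2π²/1.436² ≈ 63.178 (4× faster decay)
  n=3: λ₃ = 29.7π²/1.436² ≈ 142.15 (9× faster decay)
As t → ∞, higher modes decay exponentially faster. The n=1 mode dominates: φ ~ c₁ sin(πx/1.436) e^{-λ₁t}.
Decay rate: λ₁ = 3.3π²/1.436² ≈ 15.794.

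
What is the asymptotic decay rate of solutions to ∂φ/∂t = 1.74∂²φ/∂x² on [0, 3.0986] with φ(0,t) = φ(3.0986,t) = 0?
Eigenvalues: λₙ = 1.74n²π²/3.0986².
First three modes:
  n=1: λ₁ = 1.74π²/3.0986² ≈ 1.789
  n=2: λ₂ = 6.96π²/3.0986² ≈ 7.154 (4× faster decay)
  n=3: λ₃ = 15.66π²/3.0986² ≈ 16.098 (9× faster decay)
As t → ∞, higher modes decay exponentially faster. The n=1 mode dominates: φ ~ c₁ sin(πx/3.0986) e^{-λ₁t}.
Decay rate: λ₁ = 1.74π²/3.0986² ≈ 1.789.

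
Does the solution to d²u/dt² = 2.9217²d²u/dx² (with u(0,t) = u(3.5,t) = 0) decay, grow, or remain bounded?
u oscillates (no decay). Energy is conserved; the solution oscillates indefinitely as standing waves.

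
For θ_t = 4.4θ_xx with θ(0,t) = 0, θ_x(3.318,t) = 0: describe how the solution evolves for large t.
θ → 0. Heat escapes through the Dirichlet boundary.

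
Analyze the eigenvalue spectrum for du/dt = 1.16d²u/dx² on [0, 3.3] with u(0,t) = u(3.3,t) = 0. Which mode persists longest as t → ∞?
Eigenvalues: λₙ = 1.16n²π²/3.3².
First three modes:
  n=1: λ₁ = 1.16π²/3.3² ≈ 1.051
  n=2: λ₂ = 4.64π²/3.3² ≈ 4.205 (4× faster decay)
  n=3: λ₃ = 10.44π²/3.3² ≈ 9.462 (9× faster decay)
As t → ∞, higher modes decay exponentially faster. The n=1 mode dominates: u ~ c₁ sin(πx/3.3) e^{-λ₁t}.
Decay rate: λ₁ = 1.16π²/3.3² ≈ 1.051.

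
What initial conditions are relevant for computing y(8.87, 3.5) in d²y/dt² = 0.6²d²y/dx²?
Domain of dependence: [6.77, 10.97]. Signals travel at speed 0.6, so data within |x - 8.87| ≤ 0.6·3.5 = 2.1 can reach the point.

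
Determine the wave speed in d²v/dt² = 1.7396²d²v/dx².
Speed = 1.7396. Information travels along characteristics x = x₀ ± 1.7396t.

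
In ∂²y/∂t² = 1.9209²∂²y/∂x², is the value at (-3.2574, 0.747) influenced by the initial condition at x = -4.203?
Yes. The domain of dependence is [-4.6923123, -1.8224877], and -4.203 ∈ [-4.6923123, -1.8224877].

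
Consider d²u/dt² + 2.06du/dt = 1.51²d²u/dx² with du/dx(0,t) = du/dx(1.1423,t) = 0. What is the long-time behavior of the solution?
As t → ∞, u → constant (steady state). Damping (γ=2.06) dissipates the nonconstant modes; with Neumann BCs the spatial average obeys M''+γM'=0 and tends to a finite limit.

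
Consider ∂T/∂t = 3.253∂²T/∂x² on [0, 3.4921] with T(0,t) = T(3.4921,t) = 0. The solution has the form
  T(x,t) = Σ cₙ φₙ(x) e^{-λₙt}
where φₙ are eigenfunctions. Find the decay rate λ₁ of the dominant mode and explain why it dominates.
Eigenvalues: λₙ = 3.253n²π²/3.4921².
First three modes:
  n=1: λ₁ = 3.253π²/3.4921² ≈ 2.633
  n=2: λ₂ = 13.012π²/3.4921² ≈ 10.531 (4× faster decay)
  n=3: λ₃ = 29.277π²/3.4921² ≈ 23.695 (9× faster decay)
As t → ∞, higher modes decay exponentially faster. The n=1 mode dominates: T ~ c₁ sin(πx/3.4921) e^{-λ₁t}.
Decay rate: λ₁ = 3.253π²/3.4921² ≈ 2.633.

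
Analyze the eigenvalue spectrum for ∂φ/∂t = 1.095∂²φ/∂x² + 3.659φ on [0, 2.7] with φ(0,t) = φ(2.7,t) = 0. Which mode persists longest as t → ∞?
Eigenvalues: λₙ = 1.095n²π²/2.7² - 3.659.
First three modes:
  n=1: λ₁ = 1.095π²/2.7² - 3.659 ≈ -2.177
  n=2: λ₂ = 4.38π²/2.7² - 3.659 ≈ 2.271
  n=3: λ₃ = 9.855π²/2.7² - 3.659 ≈ 9.683
Since 1.095π²/2.7² ≈ 1.482 < 3.659, λ₁ < 0.
The n=1 mode grows fastest (−λₙ is largest for n=1) → dominates.
Asymptotic: φ ~ c₁ sin(πx/2.7) e^{2.177t} (exponential growth at rate −λ₁ ≈ 2.177).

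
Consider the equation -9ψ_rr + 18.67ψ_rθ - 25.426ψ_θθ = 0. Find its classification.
Elliptic. (A = -9, B = 18.67, C = -25.426 gives B² - 4AC = -566.7671.)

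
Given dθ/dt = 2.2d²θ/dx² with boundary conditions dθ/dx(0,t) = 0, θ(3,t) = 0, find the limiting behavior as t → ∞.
θ → 0. Heat escapes through the Dirichlet boundary.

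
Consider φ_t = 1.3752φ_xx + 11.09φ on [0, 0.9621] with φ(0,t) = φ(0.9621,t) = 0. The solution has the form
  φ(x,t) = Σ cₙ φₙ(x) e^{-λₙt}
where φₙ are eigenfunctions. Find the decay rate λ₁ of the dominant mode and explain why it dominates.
Eigenvalues: λₙ = 1.3752n²π²/0.9621² - 11.09.
First three modes:
  n=1: λ₁ = 1.3752π²/0.9621² - 11.09 ≈ 3.573
  n=2: λ₂ = 5.5008π²/0.9621² - 11.09 ≈ 47.562
  n=3: λ₃ = 12.3768π²/0.9621² - 11.09 ≈ 120.878
Since 1.3752π²/0.9621² ≈ 14.663 > 11.09, all λₙ > 0.
The n=1 mode decays slowest → dominates as t → ∞.
Asymptotic: φ ~ c₁ sin(πx/0.9621) e^{-λ₁t} with decay rate λ₁ ≈ 3.573.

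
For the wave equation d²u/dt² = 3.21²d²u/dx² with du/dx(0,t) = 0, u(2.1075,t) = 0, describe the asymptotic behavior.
u oscillates (no decay). Energy is conserved; the solution oscillates indefinitely as standing waves.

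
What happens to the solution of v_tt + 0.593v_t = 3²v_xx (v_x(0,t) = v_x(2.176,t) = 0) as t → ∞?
v → constant (steady state). Damping (γ=0.593) dissipates the nonconstant modes; with Neumann BCs the spatial average obeys M''+γM'=0 and tends to a finite limit.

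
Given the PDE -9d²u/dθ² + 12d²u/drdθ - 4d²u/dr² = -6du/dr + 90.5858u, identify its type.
Rewriting in standard form: -4d²u/dr² + 12d²u/drdθ - 9d²u/dθ² + 6du/dr - 90.5858u = 0. The second-order coefficients are A = -4, B = 12, C = -9. Since B² - 4AC = 0 = 0, this is a parabolic PDE.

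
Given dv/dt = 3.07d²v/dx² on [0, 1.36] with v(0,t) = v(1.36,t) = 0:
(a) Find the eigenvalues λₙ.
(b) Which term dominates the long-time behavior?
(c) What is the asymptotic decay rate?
Eigenvalues: λₙ = 3.07n²π²/1.36².
First three modes:
  n=1: λ₁ = 3.07π²/1.36² ≈ 16.382
  n=2: λ₂ = 12.28π²/1.36² ≈ 65.527 (4× faster decay)
  n=3: λ₃ = 27.63π²/1.36² ≈ 147.436 (9× faster decay)
As t → ∞, higher modes decay exponentially faster. The n=1 mode dominates: v ~ c₁ sin(πx/1.36) e^{-λ₁t}.
Decay rate: λ₁ = 3.07π²/1.36² ≈ 16.382.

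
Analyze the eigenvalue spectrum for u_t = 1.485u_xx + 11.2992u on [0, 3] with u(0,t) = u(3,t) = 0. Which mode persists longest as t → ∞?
Eigenvalues: λₙ = 1.485n²π²/3² - 11.2992.
First three modes:
  n=1: λ₁ = 1.485π²/3² - 11.2992 ≈ -9.671
  n=2: λ₂ = 5.94π²/3² - 11.2992 ≈ -4.785
  n=3: λ₃ = 13.365π²/3² - 11.2992 ≈ 3.357
Since 1.485π²/3² ≈ 1.628 < 11.2992, λ₁ < 0.
The n=1 mode grows fastest (−λₙ is largest for n=1) → dominates.
Asymptotic: u ~ c₁ sin(πx/3) e^{9.671t} (exponential growth at rate −λ₁ ≈ 9.671).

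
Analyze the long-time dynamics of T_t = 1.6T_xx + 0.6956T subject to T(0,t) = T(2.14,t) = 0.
Long-time behavior: T → 0. Diffusion dominates reaction (r=0.6956 < κπ²/L²≈3.45); solution decays.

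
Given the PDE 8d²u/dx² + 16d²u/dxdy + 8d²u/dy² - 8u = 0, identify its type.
The second-order coefficients are A = 8, B = 16, C = 8. Since B² - 4AC = 0 = 0, this is a parabolic PDE.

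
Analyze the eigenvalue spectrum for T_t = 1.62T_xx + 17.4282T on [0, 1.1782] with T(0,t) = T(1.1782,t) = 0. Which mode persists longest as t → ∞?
Eigenvalues: λₙ = 1.62n²π²/1.1782² - 17.4282.
First three modes:
  n=1: λ₁ = 1.62π²/1.1782² - 17.4282 ≈ -5.91
  n=2: λ₂ = 6.48π²/1.1782² - 17.4282 ≈ 28.644
  n=3: λ₃ = 14.58π²/1.1782² - 17.4282 ≈ 86.234
Since 1.62π²/1.1782² ≈ 11.518 < 17.4282, λ₁ < 0.
The n=1 mode grows fastest (−λₙ is largest for n=1) → dominates.
Asymptotic: T ~ c₁ sin(πx/1.1782) e^{5.91t} (exponential growth at rate −λ₁ ≈ 5.91).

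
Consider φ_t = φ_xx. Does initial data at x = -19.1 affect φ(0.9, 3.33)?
Yes, for any finite x. The heat equation has infinite propagation speed, so all initial data affects all points at any t > 0.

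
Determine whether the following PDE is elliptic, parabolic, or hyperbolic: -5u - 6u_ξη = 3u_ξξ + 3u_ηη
Rewriting in standard form: -3u_ξξ - 6u_ξη - 3u_ηη - 5u = 0. Coefficients: A = -3, B = -6, C = -3. B² - 4AC = 0, which is zero, so the equation is parabolic.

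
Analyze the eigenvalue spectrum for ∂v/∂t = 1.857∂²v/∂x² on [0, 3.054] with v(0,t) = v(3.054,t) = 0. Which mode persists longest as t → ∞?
Eigenvalues: λₙ = 1.857n²π²/3.054².
First three modes:
  n=1: λ₁ = 1.857π²/3.054² ≈ 1.965
  n=2: λ₂ = 7.428π²/3.054² ≈ 7.86 (4× faster decay)
  n=3: λ₃ = 16.713π²/3.054² ≈ 17.685 (9× faster decay)
As t → ∞, higher modes decay exponentially faster. The n=1 mode dominates: v ~ c₁ sin(πx/3.054) e^{-λ₁t}.
Decay rate: λ₁ = 1.857π²/3.054² ≈ 1.965.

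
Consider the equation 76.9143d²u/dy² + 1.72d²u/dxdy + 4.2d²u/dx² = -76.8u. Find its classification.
Rewriting in standard form: 4.2d²u/dx² + 1.72d²u/dxdy + 76.9143d²u/dy² + 76.8u = 0. Elliptic. (A = 4.2, B = 1.72, C = 76.9143 gives B² - 4AC = -1289.20184.)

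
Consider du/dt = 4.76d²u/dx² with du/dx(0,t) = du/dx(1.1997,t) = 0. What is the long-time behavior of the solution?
As t → ∞, u → constant (steady state). Heat is conserved (no flux at boundaries); solution approaches the spatial average.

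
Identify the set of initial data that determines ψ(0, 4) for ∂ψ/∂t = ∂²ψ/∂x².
The entire real line. The heat equation has infinite propagation speed: any initial disturbance instantly affects all points (though exponentially small far away).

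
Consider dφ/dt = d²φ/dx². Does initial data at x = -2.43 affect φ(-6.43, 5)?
Yes, for any finite x. The heat equation has infinite propagation speed, so all initial data affects all points at any t > 0.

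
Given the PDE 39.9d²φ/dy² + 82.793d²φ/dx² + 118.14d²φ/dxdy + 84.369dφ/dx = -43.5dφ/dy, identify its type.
Rewriting in standard form: 82.793d²φ/dx² + 118.14d²φ/dxdy + 39.9d²φ/dy² + 84.369dφ/dx + 43.5dφ/dy = 0. The second-order coefficients are A = 82.793, B = 118.14, C = 39.9. Since B² - 4AC = 743.2968 > 0, this is a hyperbolic PDE.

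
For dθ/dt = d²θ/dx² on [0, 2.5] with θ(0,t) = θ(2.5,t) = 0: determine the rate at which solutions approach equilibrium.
Eigenvalues: λₙ = n²π²/2.5².
First three modes:
  n=1: λ₁ = π²/2.5² ≈ 1.579
  n=2: λ₂ = 4π²/2.5² ≈ 6.317 (4× faster decay)
  n=3: λ₃ = 9π²/2.5² ≈ 14.212 (9× faster decay)
As t → ∞, higher modes decay exponentially faster. The n=1 mode dominates: θ ~ c₁ sin(πx/2.5) e^{-λ₁t}.
Decay rate: λ₁ = π²/2.5² ≈ 1.579.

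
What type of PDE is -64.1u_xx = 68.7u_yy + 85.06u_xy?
Rewriting in standard form: -64.1u_xx - 85.06u_xy - 68.7u_yy = 0. With A = -64.1, B = -85.06, C = -68.7, the discriminant is -10379.4764. This is an elliptic PDE.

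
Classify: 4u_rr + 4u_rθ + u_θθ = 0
Parabolic (discriminant = 0).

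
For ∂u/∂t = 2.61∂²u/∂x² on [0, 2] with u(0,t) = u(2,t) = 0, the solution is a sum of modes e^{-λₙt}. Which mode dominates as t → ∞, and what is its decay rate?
Eigenvalues: λₙ = 2.61n²π²/2².
First three modes:
  n=1: λ₁ = 2.61π²/2² ≈ 6.44
  n=2: λ₂ = 10.44π²/2² ≈ 25.76 (4× faster decay)
  n=3: λ₃ = 23.49π²/2² ≈ 57.959 (9× faster decay)
As t → ∞, higher modes decay exponentially faster. The n=1 mode dominates: u ~ c₁ sin(πx/2) e^{-λ₁t}.
Decay rate: λ₁ = 2.61π²/2² ≈ 6.44.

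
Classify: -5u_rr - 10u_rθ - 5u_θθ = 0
Parabolic (discriminant = 0).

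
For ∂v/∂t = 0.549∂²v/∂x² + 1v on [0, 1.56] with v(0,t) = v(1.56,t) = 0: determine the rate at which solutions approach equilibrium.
Eigenvalues: λₙ = 0.549n²π²/1.56² - 1.
First three modes:
  n=1: λ₁ = 0.549π²/1.56² - 1 ≈ 1.227
  n=2: λ₂ = 2.196π²/1.56² - 1 ≈ 7.906
  n=3: λ₃ = 4.941π²/1.56² - 1 ≈ 19.039
Since 0.549π²/1.56² ≈ 2.227 > 1, all λₙ > 0.
The n=1 mode decays slowest → dominates as t → ∞.
Asymptotic: v ~ c₁ sin(πx/1.56) e^{-λ₁t} with decay rate λ₁ ≈ 1.227.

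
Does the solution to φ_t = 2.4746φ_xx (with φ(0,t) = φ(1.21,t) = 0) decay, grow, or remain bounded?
φ → 0. Heat diffuses out through both boundaries.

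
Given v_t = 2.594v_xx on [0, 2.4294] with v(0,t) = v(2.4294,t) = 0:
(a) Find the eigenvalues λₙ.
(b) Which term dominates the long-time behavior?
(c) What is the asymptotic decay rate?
Eigenvalues: λₙ = 2.594n²π²/2.4294².
First three modes:
  n=1: λ₁ = 2.594π²/2.4294² ≈ 4.338
  n=2: λ₂ = 10.376π²/2.4294² ≈ 17.351 (4× faster decay)
  n=3: λ₃ = 23.346π²/2.4294² ≈ 39.04 (9× faster decay)
As t → ∞, higher modes decay exponentially faster. The n=1 mode dominates: v ~ c₁ sin(πx/2.4294) e^{-λ₁t}.
Decay rate: λ₁ = 2.594π²/2.4294² ≈ 4.338.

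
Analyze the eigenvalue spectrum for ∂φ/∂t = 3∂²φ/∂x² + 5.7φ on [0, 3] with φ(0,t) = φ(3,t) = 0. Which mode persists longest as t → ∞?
Eigenvalues: λₙ = 3n²π²/3² - 5.7.
First three modes:
  n=1: λ₁ = 3π²/3² - 5.7 ≈ -2.41
  n=2: λ₂ = 12π²/3² - 5.7 ≈ 7.459
  n=3: λ₃ = 27π²/3² - 5.7 ≈ 23.909
Since 3π²/3² ≈ 3.29 < 5.7, λ₁ < 0.
The n=1 mode grows fastest (−λₙ is largest for n=1) → dominates.
Asymptotic: φ ~ c₁ sin(πx/3) e^{2.41t} (exponential growth at rate −λ₁ ≈ 2.41).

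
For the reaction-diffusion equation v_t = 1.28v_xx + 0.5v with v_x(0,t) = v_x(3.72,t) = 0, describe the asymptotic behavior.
v grows unboundedly. With Neumann BCs the constant mode has diffusion eigenvalue 0, so any r > 0 makes it grow like e^(0.5t); solution grows exponentially.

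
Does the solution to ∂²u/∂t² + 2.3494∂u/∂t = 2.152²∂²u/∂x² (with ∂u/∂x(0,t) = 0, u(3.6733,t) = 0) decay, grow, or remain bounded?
u → 0. Damping (γ=2.3494) dissipates energy; oscillations decay exponentially.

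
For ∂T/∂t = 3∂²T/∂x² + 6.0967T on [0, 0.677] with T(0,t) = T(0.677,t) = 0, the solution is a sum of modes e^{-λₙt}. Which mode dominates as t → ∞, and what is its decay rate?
Eigenvalues: λₙ = 3n²π²/0.677² - 6.0967.
First three modes:
  n=1: λ₁ = 3π²/0.677² - 6.0967 ≈ 58.505
  n=2: λ₂ = 12π²/0.677² - 6.0967 ≈ 252.31
  n=3: λ₃ = 27π²/0.677² - 6.0967 ≈ 575.318
Since 3π²/0.677² ≈ 64.602 > 6.0967, all λₙ > 0.
The n=1 mode decays slowest → dominates as t → ∞.
Asymptotic: T ~ c₁ sin(πx/0.677) e^{-λ₁t} with decay rate λ₁ ≈ 58.505.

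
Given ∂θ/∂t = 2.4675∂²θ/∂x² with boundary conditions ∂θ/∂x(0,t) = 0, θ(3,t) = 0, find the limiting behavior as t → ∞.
θ → 0. Heat escapes through the Dirichlet boundary.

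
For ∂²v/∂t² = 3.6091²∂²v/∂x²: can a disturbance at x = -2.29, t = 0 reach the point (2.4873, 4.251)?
Yes. The domain of dependence is [-12.8549841, 17.8295841], and -2.29 ∈ [-12.8549841, 17.8295841].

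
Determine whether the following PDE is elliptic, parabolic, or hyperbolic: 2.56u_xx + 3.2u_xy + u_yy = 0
Coefficients: A = 2.56, B = 3.2, C = 1. B² - 4AC = 0, which is zero, so the equation is parabolic.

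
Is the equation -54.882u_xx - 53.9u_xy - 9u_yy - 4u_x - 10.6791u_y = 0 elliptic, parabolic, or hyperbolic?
Computing B² - 4AC with A = -54.882, B = -53.9, C = -9: discriminant = 929.458 (positive). Answer: hyperbolic.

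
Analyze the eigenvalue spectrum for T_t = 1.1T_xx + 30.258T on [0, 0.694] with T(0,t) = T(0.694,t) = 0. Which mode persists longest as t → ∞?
Eigenvalues: λₙ = 1.1n²π²/0.694² - 30.258.
First three modes:
  n=1: λ₁ = 1.1π²/0.694² - 30.258 ≈ -7.717
  n=2: λ₂ = 4.4π²/0.694² - 30.258 ≈ 59.906
  n=3: λ₃ = 9.9π²/0.694² - 30.258 ≈ 172.611
Since 1.1π²/0.694² ≈ 22.541 < 30.258, λ₁ < 0.
The n=1 mode grows fastest (−λₙ is largest for n=1) → dominates.
Asymptotic: T ~ c₁ sin(πx/0.694) e^{7.717t} (exponential growth at rate −λ₁ ≈ 7.717).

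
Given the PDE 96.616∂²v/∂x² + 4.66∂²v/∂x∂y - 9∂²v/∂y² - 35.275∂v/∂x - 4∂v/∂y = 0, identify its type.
The second-order coefficients are A = 96.616, B = 4.66, C = -9. Since B² - 4AC = 3499.8916 > 0, this is a hyperbolic PDE.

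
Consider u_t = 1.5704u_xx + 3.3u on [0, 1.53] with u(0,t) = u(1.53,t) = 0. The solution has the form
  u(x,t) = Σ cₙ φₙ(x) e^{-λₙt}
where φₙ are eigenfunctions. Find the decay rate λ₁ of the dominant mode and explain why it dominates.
Eigenvalues: λₙ = 1.5704n²π²/1.53² - 3.3.
First three modes:
  n=1: λ₁ = 1.5704π²/1.53² - 3.3 ≈ 3.321
  n=2: λ₂ = 6.2816π²/1.53² - 3.3 ≈ 23.184
  n=3: λ₃ = 14.1336π²/1.53² - 3.3 ≈ 56.289
Since 1.5704π²/1.53² ≈ 6.621 > 3.3, all λₙ > 0.
The n=1 mode decays slowest → dominates as t → ∞.
Asymptotic: u ~ c₁ sin(πx/1.53) e^{-λ₁t} with decay rate λ₁ ≈ 3.321.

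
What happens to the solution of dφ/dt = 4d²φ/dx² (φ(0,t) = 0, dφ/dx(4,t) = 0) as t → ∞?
φ → 0. Heat escapes through the Dirichlet boundary.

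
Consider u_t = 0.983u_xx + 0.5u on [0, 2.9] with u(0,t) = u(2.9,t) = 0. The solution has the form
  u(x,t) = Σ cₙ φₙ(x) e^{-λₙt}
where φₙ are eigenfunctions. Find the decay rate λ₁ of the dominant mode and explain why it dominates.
Eigenvalues: λₙ = 0.983n²π²/2.9² - 0.5.
First three modes:
  n=1: λ₁ = 0.983π²/2.9² - 0.5 ≈ 0.654
  n=2: λ₂ = 3.932π²/2.9² - 0.5 ≈ 4.114
  n=3: λ₃ = 8.847π²/2.9² - 0.5 ≈ 9.882
Since 0.983π²/2.9² ≈ 1.154 > 0.5, all λₙ > 0.
The n=1 mode decays slowest → dominates as t → ∞.
Asymptotic: u ~ c₁ sin(πx/2.9) e^{-λ₁t} with decay rate λ₁ ≈ 0.654.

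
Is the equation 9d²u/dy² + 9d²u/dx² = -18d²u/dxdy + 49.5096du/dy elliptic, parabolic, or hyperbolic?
Rewriting in standard form: 9d²u/dx² + 18d²u/dxdy + 9d²u/dy² - 49.5096du/dy = 0. Computing B² - 4AC with A = 9, B = 18, C = 9: discriminant = 0 (zero). Answer: parabolic.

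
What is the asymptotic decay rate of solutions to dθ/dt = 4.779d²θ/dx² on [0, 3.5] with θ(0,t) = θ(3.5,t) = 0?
Eigenvalues: λₙ = 4.779n²π²/3.5².
First three modes:
  n=1: λ₁ = 4.779π²/3.5² ≈ 3.85
  n=2: λ₂ = 19.116π²/3.5² ≈ 15.401 (4× faster decay)
  n=3: λ₃ = 43.011π²/3.5² ≈ 34.653 (9× faster decay)
As t → ∞, higher modes decay exponentially faster. The n=1 mode dominates: θ ~ c₁ sin(πx/3.5) e^{-λ₁t}.
Decay rate: λ₁ = 4.779π²/3.5² ≈ 3.85.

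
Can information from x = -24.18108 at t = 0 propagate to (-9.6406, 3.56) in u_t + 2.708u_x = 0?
No. Only data at x = -19.28108 affects (-9.6406, 3.56). Advection has one-way propagation along characteristics.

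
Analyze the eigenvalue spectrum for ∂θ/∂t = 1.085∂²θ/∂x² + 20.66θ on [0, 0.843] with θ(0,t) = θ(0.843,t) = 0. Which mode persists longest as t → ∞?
Eigenvalues: λₙ = 1.085n²π²/0.843² - 20.66.
First three modes:
  n=1: λ₁ = 1.085π²/0.843² - 20.66 ≈ -5.591
  n=2: λ₂ = 4.34π²/0.843² - 20.66 ≈ 39.615
  n=3: λ₃ = 9.765π²/0.843² - 20.66 ≈ 114.958
Since 1.085π²/0.843² ≈ 15.069 < 20.66, λ₁ < 0.
The n=1 mode grows fastest (−λₙ is largest for n=1) → dominates.
Asymptotic: θ ~ c₁ sin(πx/0.843) e^{5.591t} (exponential growth at rate −λ₁ ≈ 5.591).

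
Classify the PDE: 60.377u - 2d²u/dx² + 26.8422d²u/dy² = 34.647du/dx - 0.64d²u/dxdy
Rewriting in standard form: -2d²u/dx² + 0.64d²u/dxdy + 26.8422d²u/dy² - 34.647du/dx + 60.377u = 0. A = -2, B = 0.64, C = 26.8422. Discriminant B² - 4AC = 215.1472. Since 215.1472 > 0, hyperbolic.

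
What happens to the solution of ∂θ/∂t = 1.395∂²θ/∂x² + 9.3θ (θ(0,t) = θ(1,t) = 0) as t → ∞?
θ → 0. Diffusion dominates reaction (r=9.3 < κπ²/L²≈13.77); solution decays.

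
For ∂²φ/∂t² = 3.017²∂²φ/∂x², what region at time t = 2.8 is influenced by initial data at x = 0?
Domain of influence: [-8.4476, 8.4476]. Data at x = 0 spreads outward at speed 3.017.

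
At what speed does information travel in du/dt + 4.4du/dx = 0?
Speed = 4.4. Information travels along x - 4.4t = const (rightward).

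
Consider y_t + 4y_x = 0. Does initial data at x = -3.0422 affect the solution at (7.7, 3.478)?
No. Only data at x = -6.212 affects (7.7, 3.478). Advection has one-way propagation along characteristics.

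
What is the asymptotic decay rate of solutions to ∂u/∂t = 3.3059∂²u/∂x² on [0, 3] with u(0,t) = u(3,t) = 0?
Eigenvalues: λₙ = 3.3059n²π²/3².
First three modes:
  n=1: λ₁ = 3.3059π²/3² ≈ 3.625
  n=2: λ₂ = 13.2236π²/3² ≈ 14.501 (4× faster decay)
  n=3: λ₃ = 29.7531π²/3² ≈ 32.628 (9× faster decay)
As t → ∞, higher modes decay exponentially faster. The n=1 mode dominates: u ~ c₁ sin(πx/3) e^{-λ₁t}.
Decay rate: λ₁ = 3.3059π²/3² ≈ 3.625.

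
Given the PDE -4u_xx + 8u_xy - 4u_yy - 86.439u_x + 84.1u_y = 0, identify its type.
The second-order coefficients are A = -4, B = 8, C = -4. Since B² - 4AC = 0 = 0, this is a parabolic PDE.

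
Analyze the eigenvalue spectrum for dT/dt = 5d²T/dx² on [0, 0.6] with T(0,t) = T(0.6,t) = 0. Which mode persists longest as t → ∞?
Eigenvalues: λₙ = 5n²π²/0.6².
First three modes:
  n=1: λ₁ = 5π²/0.6² ≈ 137.078
  n=2: λ₂ = 20π²/0.6² ≈ 548.311 (4× faster decay)
  n=3: λ₃ = 45π²/0.6² ≈ 1233.701 (9× faster decay)
As t → ∞, higher modes decay exponentially faster. The n=1 mode dominates: T ~ c₁ sin(πx/0.6) e^{-λ₁t}.
Decay rate: λ₁ = 5π²/0.6² ≈ 137.078.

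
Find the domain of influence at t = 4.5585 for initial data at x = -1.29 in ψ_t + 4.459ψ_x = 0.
At x = 19.0363515. The characteristic carries data from (-1.29, 0) to (19.0363515, 4.5585).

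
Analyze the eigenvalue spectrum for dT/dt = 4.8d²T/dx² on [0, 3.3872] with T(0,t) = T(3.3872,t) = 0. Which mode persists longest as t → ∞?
Eigenvalues: λₙ = 4.8n²π²/3.3872².
First three modes:
  n=1: λ₁ = 4.8π²/3.3872² ≈ 4.129
  n=2: λ₂ = 19.2π²/3.3872² ≈ 16.517 (4× faster decay)
  n=3: λ₃ = 43.2π²/3.3872² ≈ 37.162 (9× faster decay)
As t → ∞, higher modes decay exponentially faster. The n=1 mode dominates: T ~ c₁ sin(πx/3.3872) e^{-λ₁t}.
Decay rate: λ₁ = 4.8π²/3.3872² ≈ 4.129.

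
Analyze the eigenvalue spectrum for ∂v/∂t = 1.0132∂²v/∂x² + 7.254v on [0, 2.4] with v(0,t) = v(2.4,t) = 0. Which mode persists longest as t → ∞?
Eigenvalues: λₙ = 1.0132n²π²/2.4² - 7.254.
First three modes:
  n=1: λ₁ = 1.0132π²/2.4² - 7.254 ≈ -5.518
  n=2: λ₂ = 4.0528π²/2.4² - 7.254 ≈ -0.31
  n=3: λ₃ = 9.1188π²/2.4² - 7.254 ≈ 8.371
Since 1.0132π²/2.4² ≈ 1.736 < 7.254, λ₁ < 0.
The n=1 mode grows fastest (−λₙ is largest for n=1) → dominates.
Asymptotic: v ~ c₁ sin(πx/2.4) e^{5.518t} (exponential growth at rate −λ₁ ≈ 5.518).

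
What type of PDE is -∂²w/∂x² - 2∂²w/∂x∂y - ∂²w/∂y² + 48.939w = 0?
With A = -1, B = -2, C = -1, the discriminant is 0. This is a parabolic PDE.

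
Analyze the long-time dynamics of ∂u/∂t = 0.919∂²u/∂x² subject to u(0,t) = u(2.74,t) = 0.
Long-time behavior: u → 0. Heat diffuses out through both boundaries.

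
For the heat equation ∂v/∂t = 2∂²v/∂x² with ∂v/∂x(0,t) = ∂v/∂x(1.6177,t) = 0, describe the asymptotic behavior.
v → constant (steady state). Heat is conserved (no flux at boundaries); solution approaches the spatial average.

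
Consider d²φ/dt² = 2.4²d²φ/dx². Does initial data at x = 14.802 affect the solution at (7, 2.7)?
No. The domain of dependence is [0.52, 13.48], and 14.802 is outside this interval.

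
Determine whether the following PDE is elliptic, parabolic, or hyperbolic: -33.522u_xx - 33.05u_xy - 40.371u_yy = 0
Coefficients: A = -33.522, B = -33.05, C = -40.371. B² - 4AC = -4320.964148, which is negative, so the equation is elliptic.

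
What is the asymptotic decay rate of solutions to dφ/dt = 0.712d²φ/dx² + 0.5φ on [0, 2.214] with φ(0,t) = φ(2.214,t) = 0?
Eigenvalues: λₙ = 0.712n²π²/2.214² - 0.5.
First three modes:
  n=1: λ₁ = 0.712π²/2.214² - 0.5 ≈ 0.934
  n=2: λ₂ = 2.848π²/2.214² - 0.5 ≈ 5.234
  n=3: λ₃ = 6.408π²/2.214² - 0.5 ≈ 12.402
Since 0.712π²/2.214² ≈ 1.434 > 0.5, all λₙ > 0.
The n=1 mode decays slowest → dominates as t → ∞.
Asymptotic: φ ~ c₁ sin(πx/2.214) e^{-λ₁t} with decay rate λ₁ ≈ 0.934.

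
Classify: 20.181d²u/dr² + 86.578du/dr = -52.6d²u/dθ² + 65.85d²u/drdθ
Rewriting in standard form: 20.181d²u/dr² - 65.85d²u/drdθ + 52.6d²u/dθ² + 86.578du/dr = 0. Hyperbolic (discriminant = 90.1401).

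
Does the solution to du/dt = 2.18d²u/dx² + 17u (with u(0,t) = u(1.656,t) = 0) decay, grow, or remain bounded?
u grows unboundedly. Reaction dominates diffusion (r=17 > κπ²/L²≈7.85); solution grows exponentially.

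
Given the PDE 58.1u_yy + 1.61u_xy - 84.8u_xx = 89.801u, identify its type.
Rewriting in standard form: -84.8u_xx + 1.61u_xy + 58.1u_yy - 89.801u = 0. The second-order coefficients are A = -84.8, B = 1.61, C = 58.1. Since B² - 4AC = 19710.1121 > 0, this is a hyperbolic PDE.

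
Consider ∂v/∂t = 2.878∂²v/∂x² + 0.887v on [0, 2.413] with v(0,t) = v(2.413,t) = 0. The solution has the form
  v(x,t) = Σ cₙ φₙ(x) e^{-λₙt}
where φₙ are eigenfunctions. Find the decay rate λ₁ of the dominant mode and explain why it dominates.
Eigenvalues: λₙ = 2.878n²π²/2.413² - 0.887.
First three modes:
  n=1: λ₁ = 2.878π²/2.413² - 0.887 ≈ 3.991
  n=2: λ₂ = 11.512π²/2.413² - 0.887 ≈ 18.627
  n=3: λ₃ = 25.902π²/2.413² - 0.887 ≈ 43.018
Since 2.878π²/2.413² ≈ 4.878 > 0.887, all λₙ > 0.
The n=1 mode decays slowest → dominates as t → ∞.
Asymptotic: v ~ c₁ sin(πx/2.413) e^{-λ₁t} with decay rate λ₁ ≈ 3.991.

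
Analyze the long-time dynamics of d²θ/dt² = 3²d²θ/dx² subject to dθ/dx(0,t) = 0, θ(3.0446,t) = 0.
Long-time behavior: θ oscillates (no decay). Energy is conserved; the solution oscillates indefinitely as standing waves.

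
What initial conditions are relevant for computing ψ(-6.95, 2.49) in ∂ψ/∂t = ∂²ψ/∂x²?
The entire real line. The heat equation has infinite propagation speed: any initial disturbance instantly affects all points (though exponentially small far away).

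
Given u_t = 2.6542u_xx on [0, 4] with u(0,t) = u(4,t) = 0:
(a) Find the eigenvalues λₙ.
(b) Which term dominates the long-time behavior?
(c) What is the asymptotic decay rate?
Eigenvalues: λₙ = 2.6542n²π²/4².
First three modes:
  n=1: λ₁ = 2.6542π²/4² ≈ 1.637
  n=2: λ₂ = 10.6168π²/4² ≈ 6.549 (4× faster decay)
  n=3: λ₃ = 23.8878π²/4² ≈ 14.735 (9× faster decay)
As t → ∞, higher modes decay exponentially faster. The n=1 mode dominates: u ~ c₁ sin(πx/4) e^{-λ₁t}.
Decay rate: λ₁ = 2.6542π²/4² ≈ 1.637.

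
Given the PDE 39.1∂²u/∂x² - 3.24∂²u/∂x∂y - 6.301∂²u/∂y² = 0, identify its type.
The second-order coefficients are A = 39.1, B = -3.24, C = -6.301. Since B² - 4AC = 995.974 > 0, this is a hyperbolic PDE.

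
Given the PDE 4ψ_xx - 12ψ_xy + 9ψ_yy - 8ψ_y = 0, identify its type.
The second-order coefficients are A = 4, B = -12, C = 9. Since B² - 4AC = 0 = 0, this is a parabolic PDE.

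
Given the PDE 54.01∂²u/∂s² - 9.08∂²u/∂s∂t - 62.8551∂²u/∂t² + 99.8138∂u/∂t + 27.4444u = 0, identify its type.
The second-order coefficients are A = 54.01, B = -9.08, C = -62.8551. Since B² - 4AC = 13661.662204 > 0, this is a hyperbolic PDE.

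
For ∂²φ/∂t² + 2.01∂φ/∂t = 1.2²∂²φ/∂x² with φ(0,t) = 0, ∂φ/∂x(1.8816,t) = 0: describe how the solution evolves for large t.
φ → 0. Damping (γ=2.01) dissipates energy; oscillations decay exponentially.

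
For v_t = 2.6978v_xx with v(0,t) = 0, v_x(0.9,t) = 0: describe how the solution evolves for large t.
v → 0. Heat escapes through the Dirichlet boundary.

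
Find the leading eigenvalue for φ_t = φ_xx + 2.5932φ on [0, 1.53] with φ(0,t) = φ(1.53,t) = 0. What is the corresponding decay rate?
Eigenvalues: λₙ = n²π²/1.53² - 2.5932.
First three modes:
  n=1: λ₁ = π²/1.53² - 2.5932 ≈ 1.623
  n=2: λ₂ = 4π²/1.53² - 2.5932 ≈ 14.271
  n=3: λ₃ = 9π²/1.53² - 2.5932 ≈ 35.352
Since π²/1.53² ≈ 4.216 > 2.5932, all λₙ > 0.
The n=1 mode decays slowest → dominates as t → ∞.
Asymptotic: φ ~ c₁ sin(πx/1.53) e^{-λ₁t} with decay rate λ₁ ≈ 1.623.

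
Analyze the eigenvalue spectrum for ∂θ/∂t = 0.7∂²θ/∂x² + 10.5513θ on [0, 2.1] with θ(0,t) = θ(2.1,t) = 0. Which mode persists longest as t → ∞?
Eigenvalues: λₙ = 0.7n²π²/2.1² - 10.5513.
First three modes:
  n=1: λ₁ = 0.7π²/2.1² - 10.5513 ≈ -8.985
  n=2: λ₂ = 2.8π²/2.1² - 10.5513 ≈ -4.285
  n=3: λ₃ = 6.3π²/2.1² - 10.5513 ≈ 3.548
Since 0.7π²/2.1² ≈ 1.567 < 10.5513, λ₁ < 0.
The n=1 mode grows fastest (−λₙ is largest for n=1) → dominates.
Asymptotic: θ ~ c₁ sin(πx/2.1) e^{8.985t} (exponential growth at rate −λ₁ ≈ 8.985).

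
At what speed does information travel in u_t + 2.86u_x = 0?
Speed = 2.86. Information travels along x - 2.86t = const (rightward).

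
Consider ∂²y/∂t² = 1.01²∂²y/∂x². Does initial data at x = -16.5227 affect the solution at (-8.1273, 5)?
No. The domain of dependence is [-13.1773, -3.0773], and -16.5227 is outside this interval.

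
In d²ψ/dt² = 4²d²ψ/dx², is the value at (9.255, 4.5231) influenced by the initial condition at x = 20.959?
Yes. The domain of dependence is [-8.8374, 27.3474], and 20.959 ∈ [-8.8374, 27.3474].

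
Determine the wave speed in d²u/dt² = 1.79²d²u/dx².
Speed = 1.79. Information travels along characteristics x = x₀ ± 1.79t.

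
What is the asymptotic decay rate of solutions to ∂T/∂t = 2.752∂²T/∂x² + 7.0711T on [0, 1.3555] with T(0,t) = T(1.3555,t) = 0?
Eigenvalues: λₙ = 2.752n²π²/1.3555² - 7.0711.
First three modes:
  n=1: λ₁ = 2.752π²/1.3555² - 7.0711 ≈ 7.711
  n=2: λ₂ = 11.008π²/1.3555² - 7.0711 ≈ 52.059
  n=3: λ₃ = 24.768π²/1.3555² - 7.0711 ≈ 125.972
Since 2.752π²/1.3555² ≈ 14.783 > 7.0711, all λₙ > 0.
The n=1 mode decays slowest → dominates as t → ∞.
Asymptotic: T ~ c₁ sin(πx/1.3555) e^{-λ₁t} with decay rate λ₁ ≈ 7.711.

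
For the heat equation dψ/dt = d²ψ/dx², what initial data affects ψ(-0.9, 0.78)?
The entire real line. The heat equation has infinite propagation speed: any initial disturbance instantly affects all points (though exponentially small far away).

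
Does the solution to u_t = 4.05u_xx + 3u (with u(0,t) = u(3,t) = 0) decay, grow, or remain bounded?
u → 0. Diffusion dominates reaction (r=3 < κπ²/L²≈4.44); solution decays.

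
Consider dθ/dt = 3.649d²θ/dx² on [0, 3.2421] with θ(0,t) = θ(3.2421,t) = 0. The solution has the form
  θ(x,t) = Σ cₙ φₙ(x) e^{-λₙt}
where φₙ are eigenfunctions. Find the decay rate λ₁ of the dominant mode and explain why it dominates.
Eigenvalues: λₙ = 3.649n²π²/3.2421².
First three modes:
  n=1: λ₁ = 3.649π²/3.2421² ≈ 3.426
  n=2: λ₂ = 14.596π²/3.2421² ≈ 13.705 (4× faster decay)
  n=3: λ₃ = 32.841π²/3.2421² ≈ 30.836 (9× faster decay)
As t → ∞, higher modes decay exponentially faster. The n=1 mode dominates: θ ~ c₁ sin(πx/3.2421) e^{-λ₁t}.
Decay rate: λ₁ = 3.649π²/3.2421² ≈ 3.426.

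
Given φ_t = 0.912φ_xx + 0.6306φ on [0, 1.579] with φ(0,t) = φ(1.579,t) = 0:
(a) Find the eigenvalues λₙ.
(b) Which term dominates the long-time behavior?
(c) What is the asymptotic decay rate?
Eigenvalues: λₙ = 0.912n²π²/1.579² - 0.6306.
First three modes:
  n=1: λ₁ = 0.912π²/1.579² - 0.6306 ≈ 2.98
  n=2: λ₂ = 3.648π²/1.579² - 0.6306 ≈ 13.81
  n=3: λ₃ = 8.208π²/1.579² - 0.6306 ≈ 31.861
Since 0.912π²/1.579² ≈ 3.61 > 0.6306, all λₙ > 0.
The n=1 mode decays slowest → dominates as t → ∞.
Asymptotic: φ ~ c₁ sin(πx/1.579) e^{-λ₁t} with decay rate λ₁ ≈ 2.98.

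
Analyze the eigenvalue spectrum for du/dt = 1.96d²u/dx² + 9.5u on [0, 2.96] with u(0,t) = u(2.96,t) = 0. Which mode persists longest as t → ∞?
Eigenvalues: λₙ = 1.96n²π²/2.96² - 9.5.
First three modes:
  n=1: λ₁ = 1.96π²/2.96² - 9.5 ≈ -7.292
  n=2: λ₂ = 7.84π²/2.96² - 9.5 ≈ -0.669
  n=3: λ₃ = 17.64π²/2.96² - 9.5 ≈ 10.371
Since 1.96π²/2.96² ≈ 2.208 < 9.5, λ₁ < 0.
The n=1 mode grows fastest (−λₙ is largest for n=1) → dominates.
Asymptotic: u ~ c₁ sin(πx/2.96) e^{7.292t} (exponential growth at rate −λ₁ ≈ 7.292).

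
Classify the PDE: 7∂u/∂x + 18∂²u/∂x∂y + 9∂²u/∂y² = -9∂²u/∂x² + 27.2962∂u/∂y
Rewriting in standard form: 9∂²u/∂x² + 18∂²u/∂x∂y + 9∂²u/∂y² + 7∂u/∂x - 27.2962∂u/∂y = 0. A = 9, B = 18, C = 9. Discriminant B² - 4AC = 0. Since 0 = 0, parabolic.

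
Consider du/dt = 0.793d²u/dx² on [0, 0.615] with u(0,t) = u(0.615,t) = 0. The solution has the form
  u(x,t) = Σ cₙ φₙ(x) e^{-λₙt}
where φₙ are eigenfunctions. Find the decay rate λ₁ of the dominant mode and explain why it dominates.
Eigenvalues: λₙ = 0.793n²π²/0.615².
First three modes:
  n=1: λ₁ = 0.793π²/0.615² ≈ 20.693
  n=2: λ₂ = 3.172π²/0.615² ≈ 82.772 (4× faster decay)
  n=3: λ₃ = 7.137π²/0.615² ≈ 186.237 (9× faster decay)
As t → ∞, higher modes decay exponentially faster. The n=1 mode dominates: u ~ c₁ sin(πx/0.615) e^{-λ₁t}.
Decay rate: λ₁ = 0.793π²/0.615² ≈ 20.693.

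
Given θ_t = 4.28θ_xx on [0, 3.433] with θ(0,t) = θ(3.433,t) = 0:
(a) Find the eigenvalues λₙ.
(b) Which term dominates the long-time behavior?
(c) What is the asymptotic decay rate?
Eigenvalues: λₙ = 4.28n²π²/3.433².
First three modes:
  n=1: λ₁ = 4.28π²/3.433² ≈ 3.584
  n=2: λ₂ = 17.12π²/3.433² ≈ 14.337 (4× faster decay)
  n=3: λ₃ = 38.52π²/3.433² ≈ 32.258 (9× faster decay)
As t → ∞, higher modes decay exponentially faster. The n=1 mode dominates: θ ~ c₁ sin(πx/3.433) e^{-λ₁t}.
Decay rate: λ₁ = 4.28π²/3.433² ≈ 3.584.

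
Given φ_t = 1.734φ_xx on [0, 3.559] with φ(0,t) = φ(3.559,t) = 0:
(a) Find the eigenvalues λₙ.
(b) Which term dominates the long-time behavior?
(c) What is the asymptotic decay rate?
Eigenvalues: λₙ = 1.734n²π²/3.559².
First three modes:
  n=1: λ₁ = 1.734π²/3.559² ≈ 1.351
  n=2: λ₂ = 6.936π²/3.559² ≈ 5.404 (4× faster decay)
  n=3: λ₃ = 15.606π²/3.559² ≈ 12.16 (9× faster decay)
As t → ∞, higher modes decay exponentially faster. The n=1 mode dominates: φ ~ c₁ sin(πx/3.559) e^{-λ₁t}.
Decay rate: λ₁ = 1.734π²/3.559² ≈ 1.351.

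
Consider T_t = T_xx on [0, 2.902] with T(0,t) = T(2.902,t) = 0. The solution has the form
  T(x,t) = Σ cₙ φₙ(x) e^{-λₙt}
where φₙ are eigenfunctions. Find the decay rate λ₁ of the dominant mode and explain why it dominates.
Eigenvalues: λₙ = n²π²/2.902².
First three modes:
  n=1: λ₁ = π²/2.902² ≈ 1.172
  n=2: λ₂ = 4π²/2.902² ≈ 4.688 (4× faster decay)
  n=3: λ₃ = 9π²/2.902² ≈ 10.547 (9× faster decay)
As t → ∞, higher modes decay exponentially faster. The n=1 mode dominates: T ~ c₁ sin(πx/2.902) e^{-λ₁t}.
Decay rate: λ₁ = π²/2.902² ≈ 1.172.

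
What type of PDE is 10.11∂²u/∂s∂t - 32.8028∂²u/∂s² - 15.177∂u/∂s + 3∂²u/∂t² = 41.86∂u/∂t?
Rewriting in standard form: -32.8028∂²u/∂s² + 10.11∂²u/∂s∂t + 3∂²u/∂t² - 15.177∂u/∂s - 41.86∂u/∂t = 0. With A = -32.8028, B = 10.11, C = 3, the discriminant is 495.8457. This is a hyperbolic PDE.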